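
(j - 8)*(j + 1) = j^2 - 7*j - 8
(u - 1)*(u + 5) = u^2 + 4*u - 5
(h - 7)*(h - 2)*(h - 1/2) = h^3 - 19*h^2/2 + 37*h/2 - 7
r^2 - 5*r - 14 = (r - 7)*(r + 2)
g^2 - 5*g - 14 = (g - 7)*(g + 2)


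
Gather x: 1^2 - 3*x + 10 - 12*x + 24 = 35 - 15*x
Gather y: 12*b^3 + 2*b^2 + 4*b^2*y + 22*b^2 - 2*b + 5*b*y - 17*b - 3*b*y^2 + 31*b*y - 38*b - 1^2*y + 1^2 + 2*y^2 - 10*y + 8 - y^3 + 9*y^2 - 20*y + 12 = 12*b^3 + 24*b^2 - 57*b - y^3 + y^2*(11 - 3*b) + y*(4*b^2 + 36*b - 31) + 21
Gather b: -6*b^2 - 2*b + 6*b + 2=-6*b^2 + 4*b + 2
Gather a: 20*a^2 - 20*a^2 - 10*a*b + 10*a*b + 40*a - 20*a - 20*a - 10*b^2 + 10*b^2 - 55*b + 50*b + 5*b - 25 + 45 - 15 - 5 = 0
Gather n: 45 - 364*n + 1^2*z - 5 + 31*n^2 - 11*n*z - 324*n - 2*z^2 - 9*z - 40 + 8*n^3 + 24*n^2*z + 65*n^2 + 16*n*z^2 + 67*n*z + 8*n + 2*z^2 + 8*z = 8*n^3 + n^2*(24*z + 96) + n*(16*z^2 + 56*z - 680)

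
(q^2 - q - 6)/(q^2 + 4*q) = (q^2 - q - 6)/(q*(q + 4))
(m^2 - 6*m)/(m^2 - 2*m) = (m - 6)/(m - 2)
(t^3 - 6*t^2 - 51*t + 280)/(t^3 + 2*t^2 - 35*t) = (t - 8)/t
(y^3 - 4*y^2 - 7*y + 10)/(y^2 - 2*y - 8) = (y^2 - 6*y + 5)/(y - 4)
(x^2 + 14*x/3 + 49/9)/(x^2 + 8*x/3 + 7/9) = (3*x + 7)/(3*x + 1)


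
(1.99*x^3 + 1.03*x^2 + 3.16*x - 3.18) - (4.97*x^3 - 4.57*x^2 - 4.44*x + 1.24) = -2.98*x^3 + 5.6*x^2 + 7.6*x - 4.42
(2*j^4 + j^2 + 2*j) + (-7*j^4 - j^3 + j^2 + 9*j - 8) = -5*j^4 - j^3 + 2*j^2 + 11*j - 8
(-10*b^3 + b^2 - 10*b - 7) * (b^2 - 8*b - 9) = -10*b^5 + 81*b^4 + 72*b^3 + 64*b^2 + 146*b + 63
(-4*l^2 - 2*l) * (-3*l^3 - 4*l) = 12*l^5 + 6*l^4 + 16*l^3 + 8*l^2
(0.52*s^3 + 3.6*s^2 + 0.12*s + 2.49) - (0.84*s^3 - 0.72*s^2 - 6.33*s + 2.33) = -0.32*s^3 + 4.32*s^2 + 6.45*s + 0.16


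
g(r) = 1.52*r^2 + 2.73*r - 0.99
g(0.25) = -0.21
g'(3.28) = 12.70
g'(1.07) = 5.98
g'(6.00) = 20.97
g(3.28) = 24.32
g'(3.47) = 13.28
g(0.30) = -0.03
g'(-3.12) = -6.75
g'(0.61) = 4.58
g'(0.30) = 3.64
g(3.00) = 20.88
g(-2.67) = 2.56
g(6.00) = 70.11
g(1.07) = 3.67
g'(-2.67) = -5.39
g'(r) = 3.04*r + 2.73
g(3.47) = 26.79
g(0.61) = 1.24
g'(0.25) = 3.49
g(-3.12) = 5.29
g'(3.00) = 11.85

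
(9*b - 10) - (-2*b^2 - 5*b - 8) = 2*b^2 + 14*b - 2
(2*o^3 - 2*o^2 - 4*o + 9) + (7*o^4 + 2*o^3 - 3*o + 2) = 7*o^4 + 4*o^3 - 2*o^2 - 7*o + 11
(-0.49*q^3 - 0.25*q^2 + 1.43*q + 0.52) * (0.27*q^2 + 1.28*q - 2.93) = -0.1323*q^5 - 0.6947*q^4 + 1.5018*q^3 + 2.7033*q^2 - 3.5243*q - 1.5236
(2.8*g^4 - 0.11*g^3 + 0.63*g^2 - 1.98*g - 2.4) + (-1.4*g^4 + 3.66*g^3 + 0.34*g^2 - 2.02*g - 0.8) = 1.4*g^4 + 3.55*g^3 + 0.97*g^2 - 4.0*g - 3.2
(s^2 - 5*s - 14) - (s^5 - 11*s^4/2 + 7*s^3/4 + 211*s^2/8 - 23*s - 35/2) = -s^5 + 11*s^4/2 - 7*s^3/4 - 203*s^2/8 + 18*s + 7/2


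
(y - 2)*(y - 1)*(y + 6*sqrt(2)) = y^3 - 3*y^2 + 6*sqrt(2)*y^2 - 18*sqrt(2)*y + 2*y + 12*sqrt(2)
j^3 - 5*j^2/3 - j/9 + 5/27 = (j - 5/3)*(j - 1/3)*(j + 1/3)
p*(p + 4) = p^2 + 4*p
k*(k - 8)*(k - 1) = k^3 - 9*k^2 + 8*k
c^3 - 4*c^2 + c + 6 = (c - 3)*(c - 2)*(c + 1)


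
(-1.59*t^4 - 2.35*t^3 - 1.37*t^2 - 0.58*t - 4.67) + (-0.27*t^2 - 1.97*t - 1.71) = -1.59*t^4 - 2.35*t^3 - 1.64*t^2 - 2.55*t - 6.38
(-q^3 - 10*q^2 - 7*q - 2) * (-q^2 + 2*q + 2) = q^5 + 8*q^4 - 15*q^3 - 32*q^2 - 18*q - 4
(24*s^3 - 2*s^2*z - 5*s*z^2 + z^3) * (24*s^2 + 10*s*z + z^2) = 576*s^5 + 192*s^4*z - 116*s^3*z^2 - 28*s^2*z^3 + 5*s*z^4 + z^5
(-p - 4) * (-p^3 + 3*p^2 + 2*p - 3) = p^4 + p^3 - 14*p^2 - 5*p + 12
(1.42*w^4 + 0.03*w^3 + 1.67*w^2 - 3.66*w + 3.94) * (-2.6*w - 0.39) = -3.692*w^5 - 0.6318*w^4 - 4.3537*w^3 + 8.8647*w^2 - 8.8166*w - 1.5366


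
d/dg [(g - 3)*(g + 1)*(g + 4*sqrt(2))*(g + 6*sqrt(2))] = 4*g^3 - 6*g^2 + 30*sqrt(2)*g^2 - 40*sqrt(2)*g + 90*g - 96 - 30*sqrt(2)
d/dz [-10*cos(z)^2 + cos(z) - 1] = (20*cos(z) - 1)*sin(z)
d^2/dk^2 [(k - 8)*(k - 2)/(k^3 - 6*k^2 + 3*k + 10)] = 2*(k^3 - 24*k^2 + 111*k - 188)/(k^6 - 12*k^5 + 33*k^4 + 56*k^3 - 165*k^2 - 300*k - 125)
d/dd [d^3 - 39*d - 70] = 3*d^2 - 39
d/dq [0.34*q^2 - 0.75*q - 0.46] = 0.68*q - 0.75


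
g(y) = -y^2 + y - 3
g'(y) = 1 - 2*y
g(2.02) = -5.06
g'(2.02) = -3.04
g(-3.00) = -15.00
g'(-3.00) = 7.00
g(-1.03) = -5.09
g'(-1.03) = 3.06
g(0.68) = -2.78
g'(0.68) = -0.36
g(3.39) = -11.10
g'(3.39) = -5.78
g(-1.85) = -8.27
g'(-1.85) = 4.70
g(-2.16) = -9.83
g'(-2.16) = 5.32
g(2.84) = -8.23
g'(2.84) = -4.68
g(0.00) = -3.00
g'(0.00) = 1.00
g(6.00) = -33.00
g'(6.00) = -11.00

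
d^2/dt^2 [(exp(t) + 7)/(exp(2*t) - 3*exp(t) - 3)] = (exp(4*t) + 31*exp(3*t) - 45*exp(2*t) + 138*exp(t) - 54)*exp(t)/(exp(6*t) - 9*exp(5*t) + 18*exp(4*t) + 27*exp(3*t) - 54*exp(2*t) - 81*exp(t) - 27)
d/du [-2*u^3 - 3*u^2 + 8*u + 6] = -6*u^2 - 6*u + 8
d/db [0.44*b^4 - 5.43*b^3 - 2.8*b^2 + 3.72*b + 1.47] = 1.76*b^3 - 16.29*b^2 - 5.6*b + 3.72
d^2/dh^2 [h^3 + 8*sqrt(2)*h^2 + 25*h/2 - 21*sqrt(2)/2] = 6*h + 16*sqrt(2)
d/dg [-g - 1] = -1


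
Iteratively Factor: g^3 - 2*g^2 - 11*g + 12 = (g + 3)*(g^2 - 5*g + 4) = (g - 1)*(g + 3)*(g - 4)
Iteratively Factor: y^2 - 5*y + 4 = (y - 1)*(y - 4)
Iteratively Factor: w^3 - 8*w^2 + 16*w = (w - 4)*(w^2 - 4*w) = w*(w - 4)*(w - 4)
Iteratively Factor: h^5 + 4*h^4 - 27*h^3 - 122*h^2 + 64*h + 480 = (h + 4)*(h^4 - 27*h^2 - 14*h + 120) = (h + 3)*(h + 4)*(h^3 - 3*h^2 - 18*h + 40) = (h - 5)*(h + 3)*(h + 4)*(h^2 + 2*h - 8) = (h - 5)*(h - 2)*(h + 3)*(h + 4)*(h + 4)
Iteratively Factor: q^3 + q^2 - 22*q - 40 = (q + 4)*(q^2 - 3*q - 10) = (q + 2)*(q + 4)*(q - 5)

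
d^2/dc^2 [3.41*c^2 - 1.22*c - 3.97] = 6.82000000000000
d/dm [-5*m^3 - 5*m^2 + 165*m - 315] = -15*m^2 - 10*m + 165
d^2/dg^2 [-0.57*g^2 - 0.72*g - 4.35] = -1.14000000000000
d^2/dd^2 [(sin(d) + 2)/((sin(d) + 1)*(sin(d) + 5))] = (-sin(d)^4 - sin(d)^3 - 3*sin(d)^2 + 13*sin(d) + 64)/((sin(d) + 1)^2*(sin(d) + 5)^3)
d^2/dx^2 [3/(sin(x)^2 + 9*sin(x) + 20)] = 3*(-4*sin(x)^4 - 27*sin(x)^3 + 5*sin(x)^2 + 234*sin(x) + 122)/(sin(x)^2 + 9*sin(x) + 20)^3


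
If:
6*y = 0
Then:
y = 0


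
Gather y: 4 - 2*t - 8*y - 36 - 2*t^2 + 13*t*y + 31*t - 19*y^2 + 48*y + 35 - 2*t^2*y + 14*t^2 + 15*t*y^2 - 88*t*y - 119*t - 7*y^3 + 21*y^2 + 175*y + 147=12*t^2 - 90*t - 7*y^3 + y^2*(15*t + 2) + y*(-2*t^2 - 75*t + 215) + 150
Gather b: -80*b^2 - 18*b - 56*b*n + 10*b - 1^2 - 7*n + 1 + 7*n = -80*b^2 + b*(-56*n - 8)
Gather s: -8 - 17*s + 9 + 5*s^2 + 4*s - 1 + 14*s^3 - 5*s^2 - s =14*s^3 - 14*s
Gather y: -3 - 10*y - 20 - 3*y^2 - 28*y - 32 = -3*y^2 - 38*y - 55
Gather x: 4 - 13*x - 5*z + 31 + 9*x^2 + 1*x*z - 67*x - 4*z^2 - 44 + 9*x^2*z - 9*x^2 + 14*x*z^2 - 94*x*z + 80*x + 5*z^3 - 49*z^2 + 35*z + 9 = 9*x^2*z + x*(14*z^2 - 93*z) + 5*z^3 - 53*z^2 + 30*z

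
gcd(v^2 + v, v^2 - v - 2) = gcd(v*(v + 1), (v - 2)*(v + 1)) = v + 1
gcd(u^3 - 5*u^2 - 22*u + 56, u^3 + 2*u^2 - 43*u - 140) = u^2 - 3*u - 28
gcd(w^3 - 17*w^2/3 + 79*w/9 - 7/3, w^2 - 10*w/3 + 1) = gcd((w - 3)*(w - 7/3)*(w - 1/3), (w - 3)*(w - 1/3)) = w^2 - 10*w/3 + 1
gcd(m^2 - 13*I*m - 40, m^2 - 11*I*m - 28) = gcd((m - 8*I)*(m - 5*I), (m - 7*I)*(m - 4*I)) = 1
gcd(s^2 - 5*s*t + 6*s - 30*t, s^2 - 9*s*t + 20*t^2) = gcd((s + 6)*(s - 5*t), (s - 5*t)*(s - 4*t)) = s - 5*t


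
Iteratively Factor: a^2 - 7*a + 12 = (a - 4)*(a - 3)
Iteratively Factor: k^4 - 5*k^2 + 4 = (k + 2)*(k^3 - 2*k^2 - k + 2) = (k + 1)*(k + 2)*(k^2 - 3*k + 2) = (k - 2)*(k + 1)*(k + 2)*(k - 1)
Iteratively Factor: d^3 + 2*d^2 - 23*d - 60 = (d - 5)*(d^2 + 7*d + 12) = (d - 5)*(d + 4)*(d + 3)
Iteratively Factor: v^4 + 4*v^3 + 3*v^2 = (v)*(v^3 + 4*v^2 + 3*v) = v*(v + 1)*(v^2 + 3*v) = v*(v + 1)*(v + 3)*(v)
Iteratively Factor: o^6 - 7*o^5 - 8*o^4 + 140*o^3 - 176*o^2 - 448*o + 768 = (o - 4)*(o^5 - 3*o^4 - 20*o^3 + 60*o^2 + 64*o - 192) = (o - 4)*(o + 2)*(o^4 - 5*o^3 - 10*o^2 + 80*o - 96) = (o - 4)^2*(o + 2)*(o^3 - o^2 - 14*o + 24) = (o - 4)^2*(o + 2)*(o + 4)*(o^2 - 5*o + 6) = (o - 4)^2*(o - 3)*(o + 2)*(o + 4)*(o - 2)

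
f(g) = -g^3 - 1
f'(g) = -3*g^2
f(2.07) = -9.87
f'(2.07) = -12.85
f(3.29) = -36.61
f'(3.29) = -32.47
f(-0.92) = -0.22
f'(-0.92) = -2.54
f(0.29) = -1.02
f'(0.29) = -0.25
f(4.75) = -108.17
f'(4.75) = -67.69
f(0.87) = -1.66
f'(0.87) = -2.27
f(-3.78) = 53.01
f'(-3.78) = -42.87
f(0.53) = -1.15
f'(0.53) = -0.84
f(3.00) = -28.00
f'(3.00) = -27.00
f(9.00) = -730.00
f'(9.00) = -243.00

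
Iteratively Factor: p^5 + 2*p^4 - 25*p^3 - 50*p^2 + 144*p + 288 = (p + 3)*(p^4 - p^3 - 22*p^2 + 16*p + 96) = (p - 4)*(p + 3)*(p^3 + 3*p^2 - 10*p - 24) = (p - 4)*(p - 3)*(p + 3)*(p^2 + 6*p + 8) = (p - 4)*(p - 3)*(p + 2)*(p + 3)*(p + 4)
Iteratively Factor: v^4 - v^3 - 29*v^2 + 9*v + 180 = (v - 5)*(v^3 + 4*v^2 - 9*v - 36) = (v - 5)*(v - 3)*(v^2 + 7*v + 12) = (v - 5)*(v - 3)*(v + 4)*(v + 3)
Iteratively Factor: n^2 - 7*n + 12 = (n - 3)*(n - 4)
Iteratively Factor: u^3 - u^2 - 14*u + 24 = (u - 2)*(u^2 + u - 12) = (u - 2)*(u + 4)*(u - 3)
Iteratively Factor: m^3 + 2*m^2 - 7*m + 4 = (m - 1)*(m^2 + 3*m - 4) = (m - 1)^2*(m + 4)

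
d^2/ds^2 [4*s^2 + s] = 8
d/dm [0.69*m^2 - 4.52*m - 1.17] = 1.38*m - 4.52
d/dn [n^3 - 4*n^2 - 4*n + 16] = 3*n^2 - 8*n - 4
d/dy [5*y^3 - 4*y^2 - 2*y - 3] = 15*y^2 - 8*y - 2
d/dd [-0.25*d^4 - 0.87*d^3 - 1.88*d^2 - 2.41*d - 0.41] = -1.0*d^3 - 2.61*d^2 - 3.76*d - 2.41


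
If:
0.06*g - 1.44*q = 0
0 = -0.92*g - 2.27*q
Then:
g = 0.00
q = 0.00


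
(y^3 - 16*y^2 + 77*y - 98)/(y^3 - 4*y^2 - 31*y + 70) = (y - 7)/(y + 5)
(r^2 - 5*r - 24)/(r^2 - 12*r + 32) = (r + 3)/(r - 4)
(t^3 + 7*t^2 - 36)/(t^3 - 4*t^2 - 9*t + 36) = (t^2 + 4*t - 12)/(t^2 - 7*t + 12)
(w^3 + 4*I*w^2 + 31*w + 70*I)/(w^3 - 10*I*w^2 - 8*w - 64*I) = (w^2 + 2*I*w + 35)/(w^2 - 12*I*w - 32)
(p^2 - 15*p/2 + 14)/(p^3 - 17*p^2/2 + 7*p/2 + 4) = (2*p^2 - 15*p + 28)/(2*p^3 - 17*p^2 + 7*p + 8)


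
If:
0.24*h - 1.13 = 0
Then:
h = 4.71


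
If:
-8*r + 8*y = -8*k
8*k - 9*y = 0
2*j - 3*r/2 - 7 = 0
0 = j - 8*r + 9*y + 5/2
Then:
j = 2047/410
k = 216/205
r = 408/205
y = 192/205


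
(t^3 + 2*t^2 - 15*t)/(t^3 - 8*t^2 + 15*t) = (t + 5)/(t - 5)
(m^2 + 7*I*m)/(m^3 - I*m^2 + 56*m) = 1/(m - 8*I)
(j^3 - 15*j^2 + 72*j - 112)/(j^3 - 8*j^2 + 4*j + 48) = (j^2 - 11*j + 28)/(j^2 - 4*j - 12)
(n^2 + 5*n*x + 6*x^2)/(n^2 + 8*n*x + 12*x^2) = (n + 3*x)/(n + 6*x)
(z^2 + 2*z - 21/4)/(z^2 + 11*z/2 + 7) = (z - 3/2)/(z + 2)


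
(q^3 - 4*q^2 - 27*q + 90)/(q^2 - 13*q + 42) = (q^2 + 2*q - 15)/(q - 7)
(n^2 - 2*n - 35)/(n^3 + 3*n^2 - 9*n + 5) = (n - 7)/(n^2 - 2*n + 1)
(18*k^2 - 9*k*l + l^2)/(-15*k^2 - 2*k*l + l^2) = (-18*k^2 + 9*k*l - l^2)/(15*k^2 + 2*k*l - l^2)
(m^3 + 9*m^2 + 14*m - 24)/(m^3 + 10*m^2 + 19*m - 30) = (m + 4)/(m + 5)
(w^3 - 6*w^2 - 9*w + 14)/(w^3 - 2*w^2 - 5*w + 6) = (w - 7)/(w - 3)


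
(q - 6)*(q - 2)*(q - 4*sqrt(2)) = q^3 - 8*q^2 - 4*sqrt(2)*q^2 + 12*q + 32*sqrt(2)*q - 48*sqrt(2)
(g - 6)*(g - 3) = g^2 - 9*g + 18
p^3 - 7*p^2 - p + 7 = (p - 7)*(p - 1)*(p + 1)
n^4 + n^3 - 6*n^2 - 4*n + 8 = (n - 2)*(n - 1)*(n + 2)^2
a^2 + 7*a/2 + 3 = (a + 3/2)*(a + 2)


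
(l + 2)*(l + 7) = l^2 + 9*l + 14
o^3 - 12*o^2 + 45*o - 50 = (o - 5)^2*(o - 2)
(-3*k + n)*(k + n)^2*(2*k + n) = -6*k^4 - 13*k^3*n - 7*k^2*n^2 + k*n^3 + n^4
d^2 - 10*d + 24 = (d - 6)*(d - 4)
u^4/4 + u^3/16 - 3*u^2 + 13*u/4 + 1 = (u/4 + 1)*(u - 2)^2*(u + 1/4)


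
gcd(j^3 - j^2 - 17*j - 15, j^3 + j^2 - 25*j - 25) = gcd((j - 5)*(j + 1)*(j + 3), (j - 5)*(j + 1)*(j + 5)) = j^2 - 4*j - 5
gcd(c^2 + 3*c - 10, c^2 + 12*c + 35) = c + 5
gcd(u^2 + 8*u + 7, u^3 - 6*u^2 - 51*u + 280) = u + 7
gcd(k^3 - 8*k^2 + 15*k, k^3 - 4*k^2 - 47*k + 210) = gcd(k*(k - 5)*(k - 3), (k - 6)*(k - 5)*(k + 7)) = k - 5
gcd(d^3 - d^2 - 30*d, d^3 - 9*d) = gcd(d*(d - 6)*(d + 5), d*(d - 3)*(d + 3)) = d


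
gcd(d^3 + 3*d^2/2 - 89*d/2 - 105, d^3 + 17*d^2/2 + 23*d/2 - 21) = d + 6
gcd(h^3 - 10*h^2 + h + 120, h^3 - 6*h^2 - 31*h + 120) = h - 8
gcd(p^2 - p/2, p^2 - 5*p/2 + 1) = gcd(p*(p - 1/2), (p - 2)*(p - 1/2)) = p - 1/2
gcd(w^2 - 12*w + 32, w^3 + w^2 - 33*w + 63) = 1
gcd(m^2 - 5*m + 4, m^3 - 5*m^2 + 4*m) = m^2 - 5*m + 4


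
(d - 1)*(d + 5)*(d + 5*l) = d^3 + 5*d^2*l + 4*d^2 + 20*d*l - 5*d - 25*l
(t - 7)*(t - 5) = t^2 - 12*t + 35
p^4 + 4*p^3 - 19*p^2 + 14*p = p*(p - 2)*(p - 1)*(p + 7)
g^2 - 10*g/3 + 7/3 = (g - 7/3)*(g - 1)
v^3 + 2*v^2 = v^2*(v + 2)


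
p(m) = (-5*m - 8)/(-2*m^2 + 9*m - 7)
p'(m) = (-5*m - 8)*(4*m - 9)/(-2*m^2 + 9*m - 7)^2 - 5/(-2*m^2 + 9*m - 7) = (-10*m^2 - 32*m + 107)/(4*m^4 - 36*m^3 + 109*m^2 - 126*m + 49)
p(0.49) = 3.40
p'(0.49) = 9.43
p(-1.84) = -0.04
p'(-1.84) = 0.14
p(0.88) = 19.72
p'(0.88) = 179.81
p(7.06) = 1.00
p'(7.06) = -0.33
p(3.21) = -18.76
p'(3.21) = -60.11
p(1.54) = -7.42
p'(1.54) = 7.59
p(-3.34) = -0.15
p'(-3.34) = 0.03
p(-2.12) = -0.07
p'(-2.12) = 0.11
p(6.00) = 1.52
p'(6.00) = -0.71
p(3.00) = -11.50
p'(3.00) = -19.75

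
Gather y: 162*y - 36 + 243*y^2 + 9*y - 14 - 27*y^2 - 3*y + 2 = 216*y^2 + 168*y - 48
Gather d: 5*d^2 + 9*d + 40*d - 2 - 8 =5*d^2 + 49*d - 10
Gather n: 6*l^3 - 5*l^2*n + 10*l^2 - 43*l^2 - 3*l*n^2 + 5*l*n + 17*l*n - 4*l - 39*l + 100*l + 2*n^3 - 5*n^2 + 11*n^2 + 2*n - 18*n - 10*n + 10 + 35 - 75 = 6*l^3 - 33*l^2 + 57*l + 2*n^3 + n^2*(6 - 3*l) + n*(-5*l^2 + 22*l - 26) - 30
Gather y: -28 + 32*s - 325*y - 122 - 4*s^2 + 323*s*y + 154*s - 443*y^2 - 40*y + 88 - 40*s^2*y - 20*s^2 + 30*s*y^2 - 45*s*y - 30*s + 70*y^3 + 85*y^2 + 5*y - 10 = -24*s^2 + 156*s + 70*y^3 + y^2*(30*s - 358) + y*(-40*s^2 + 278*s - 360) - 72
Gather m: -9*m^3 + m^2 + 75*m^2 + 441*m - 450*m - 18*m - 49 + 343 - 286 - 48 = -9*m^3 + 76*m^2 - 27*m - 40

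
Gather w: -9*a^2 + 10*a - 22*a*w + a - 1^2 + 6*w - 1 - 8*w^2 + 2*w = -9*a^2 + 11*a - 8*w^2 + w*(8 - 22*a) - 2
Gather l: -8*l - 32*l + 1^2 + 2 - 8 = -40*l - 5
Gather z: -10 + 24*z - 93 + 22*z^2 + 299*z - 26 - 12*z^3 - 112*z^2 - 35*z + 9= -12*z^3 - 90*z^2 + 288*z - 120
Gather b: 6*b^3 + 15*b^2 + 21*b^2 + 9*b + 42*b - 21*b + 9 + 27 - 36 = 6*b^3 + 36*b^2 + 30*b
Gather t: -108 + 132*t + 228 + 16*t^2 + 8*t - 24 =16*t^2 + 140*t + 96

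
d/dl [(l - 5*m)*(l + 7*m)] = 2*l + 2*m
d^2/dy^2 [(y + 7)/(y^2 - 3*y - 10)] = 2*((-3*y - 4)*(-y^2 + 3*y + 10) - (y + 7)*(2*y - 3)^2)/(-y^2 + 3*y + 10)^3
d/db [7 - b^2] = -2*b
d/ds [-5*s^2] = -10*s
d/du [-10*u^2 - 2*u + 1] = -20*u - 2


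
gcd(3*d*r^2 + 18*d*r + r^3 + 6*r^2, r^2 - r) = r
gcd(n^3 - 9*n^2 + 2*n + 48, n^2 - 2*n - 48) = n - 8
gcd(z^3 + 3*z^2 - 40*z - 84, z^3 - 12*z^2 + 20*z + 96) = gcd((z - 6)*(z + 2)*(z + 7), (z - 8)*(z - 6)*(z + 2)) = z^2 - 4*z - 12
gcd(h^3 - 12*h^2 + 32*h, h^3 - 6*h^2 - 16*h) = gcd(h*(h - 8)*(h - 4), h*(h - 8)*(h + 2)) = h^2 - 8*h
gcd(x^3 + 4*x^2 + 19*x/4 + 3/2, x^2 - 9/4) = x + 3/2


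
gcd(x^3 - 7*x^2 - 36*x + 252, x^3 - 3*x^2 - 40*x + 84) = x^2 - x - 42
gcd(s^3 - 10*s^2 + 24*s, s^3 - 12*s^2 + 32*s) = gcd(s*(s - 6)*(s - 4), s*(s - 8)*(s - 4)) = s^2 - 4*s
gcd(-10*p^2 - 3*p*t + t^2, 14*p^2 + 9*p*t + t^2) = 2*p + t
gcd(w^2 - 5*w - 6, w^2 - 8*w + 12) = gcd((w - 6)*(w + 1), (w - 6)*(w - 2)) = w - 6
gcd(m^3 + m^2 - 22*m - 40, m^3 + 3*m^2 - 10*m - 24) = m^2 + 6*m + 8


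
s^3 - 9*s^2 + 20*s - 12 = (s - 6)*(s - 2)*(s - 1)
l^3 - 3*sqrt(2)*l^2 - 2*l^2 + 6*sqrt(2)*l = l*(l - 2)*(l - 3*sqrt(2))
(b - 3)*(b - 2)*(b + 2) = b^3 - 3*b^2 - 4*b + 12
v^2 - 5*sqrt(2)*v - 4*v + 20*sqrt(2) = (v - 4)*(v - 5*sqrt(2))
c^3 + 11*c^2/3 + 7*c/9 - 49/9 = (c - 1)*(c + 7/3)^2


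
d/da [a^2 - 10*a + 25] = 2*a - 10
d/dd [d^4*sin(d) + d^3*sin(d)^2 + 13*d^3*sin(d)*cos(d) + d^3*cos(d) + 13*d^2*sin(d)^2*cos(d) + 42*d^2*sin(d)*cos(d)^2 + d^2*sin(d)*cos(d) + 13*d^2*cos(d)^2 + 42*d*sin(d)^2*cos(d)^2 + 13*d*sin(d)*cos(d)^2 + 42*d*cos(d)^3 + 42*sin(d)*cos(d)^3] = d^4*cos(d) + 3*d^3*sin(d) + d^3*sin(2*d) + 13*d^3*cos(2*d) - 13*d^2*sin(d)/4 + 13*d^2*sin(2*d)/2 + 39*d^2*sin(3*d)/4 + 27*d^2*cos(d)/2 - d^2*cos(2*d)/2 + 63*d^2*cos(3*d)/2 + 3*d^2/2 - 21*d*sin(d)/2 + d*sin(2*d) - 21*d*sin(3*d)/2 + 21*d*sin(4*d) + 39*d*cos(d)/4 + 13*d*cos(2*d) + 13*d*cos(3*d)/4 + 13*d + 63*(1 - cos(2*d))^2/2 + 13*sin(d)/4 + 13*sin(3*d)/4 + 63*cos(d)/2 + 84*cos(2*d) + 21*cos(3*d)/2 - 42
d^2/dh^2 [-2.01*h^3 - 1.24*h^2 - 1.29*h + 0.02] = -12.06*h - 2.48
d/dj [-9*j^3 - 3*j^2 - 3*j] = -27*j^2 - 6*j - 3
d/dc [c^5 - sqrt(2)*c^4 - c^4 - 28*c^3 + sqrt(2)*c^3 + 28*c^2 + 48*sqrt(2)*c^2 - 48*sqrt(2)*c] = 5*c^4 - 4*sqrt(2)*c^3 - 4*c^3 - 84*c^2 + 3*sqrt(2)*c^2 + 56*c + 96*sqrt(2)*c - 48*sqrt(2)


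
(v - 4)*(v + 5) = v^2 + v - 20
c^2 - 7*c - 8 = (c - 8)*(c + 1)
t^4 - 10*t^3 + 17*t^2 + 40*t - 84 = (t - 7)*(t - 3)*(t - 2)*(t + 2)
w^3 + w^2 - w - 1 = (w - 1)*(w + 1)^2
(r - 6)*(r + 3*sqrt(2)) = r^2 - 6*r + 3*sqrt(2)*r - 18*sqrt(2)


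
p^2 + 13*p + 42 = (p + 6)*(p + 7)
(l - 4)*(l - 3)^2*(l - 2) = l^4 - 12*l^3 + 53*l^2 - 102*l + 72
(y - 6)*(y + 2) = y^2 - 4*y - 12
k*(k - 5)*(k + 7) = k^3 + 2*k^2 - 35*k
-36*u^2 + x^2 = (-6*u + x)*(6*u + x)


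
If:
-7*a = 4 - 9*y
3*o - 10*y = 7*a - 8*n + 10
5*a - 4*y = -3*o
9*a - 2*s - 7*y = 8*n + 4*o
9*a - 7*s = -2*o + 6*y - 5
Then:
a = -905/542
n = -4109/2168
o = 891/542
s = -125/542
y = -463/542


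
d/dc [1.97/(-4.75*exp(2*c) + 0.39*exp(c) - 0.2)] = (18.715*exp(c) - 0.7683)*exp(c)/(4.75*exp(2*c) - 0.39*exp(c) + 0.2)^2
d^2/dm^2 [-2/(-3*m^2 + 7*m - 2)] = 4*(-9*m^2 + 21*m + (6*m - 7)^2 - 6)/(3*m^2 - 7*m + 2)^3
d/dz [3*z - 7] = 3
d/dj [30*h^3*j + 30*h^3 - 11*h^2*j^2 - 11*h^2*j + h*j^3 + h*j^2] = h*(30*h^2 - 22*h*j - 11*h + 3*j^2 + 2*j)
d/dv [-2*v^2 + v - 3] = 1 - 4*v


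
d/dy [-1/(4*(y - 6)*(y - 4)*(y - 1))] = ((y - 6)*(y - 4) + (y - 6)*(y - 1) + (y - 4)*(y - 1))/(4*(y - 6)^2*(y - 4)^2*(y - 1)^2)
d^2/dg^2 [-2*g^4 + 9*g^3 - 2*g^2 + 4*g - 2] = -24*g^2 + 54*g - 4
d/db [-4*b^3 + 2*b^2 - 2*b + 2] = -12*b^2 + 4*b - 2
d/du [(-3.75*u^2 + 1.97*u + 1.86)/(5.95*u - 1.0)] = (-22.3125*u^2 + 7.5*u - 13.037)/(35.4025*u^2 - 11.9*u + 1.0)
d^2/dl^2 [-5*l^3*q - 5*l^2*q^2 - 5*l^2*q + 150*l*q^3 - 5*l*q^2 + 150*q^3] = 10*q*(-3*l - q - 1)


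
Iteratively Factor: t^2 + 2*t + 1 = (t + 1)*(t + 1)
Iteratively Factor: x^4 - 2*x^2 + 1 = (x + 1)*(x^3 - x^2 - x + 1) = (x - 1)*(x + 1)*(x^2 - 1) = (x - 1)^2*(x + 1)*(x + 1)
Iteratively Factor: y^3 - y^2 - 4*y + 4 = (y + 2)*(y^2 - 3*y + 2) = (y - 2)*(y + 2)*(y - 1)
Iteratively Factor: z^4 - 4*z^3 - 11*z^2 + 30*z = (z - 2)*(z^3 - 2*z^2 - 15*z) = z*(z - 2)*(z^2 - 2*z - 15) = z*(z - 5)*(z - 2)*(z + 3)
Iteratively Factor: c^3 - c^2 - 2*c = (c + 1)*(c^2 - 2*c) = (c - 2)*(c + 1)*(c)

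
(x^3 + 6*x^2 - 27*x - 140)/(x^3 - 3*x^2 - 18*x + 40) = (x + 7)/(x - 2)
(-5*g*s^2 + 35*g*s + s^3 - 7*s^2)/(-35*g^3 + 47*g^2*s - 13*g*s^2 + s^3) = s*(s - 7)/(7*g^2 - 8*g*s + s^2)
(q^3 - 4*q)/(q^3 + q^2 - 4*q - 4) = q/(q + 1)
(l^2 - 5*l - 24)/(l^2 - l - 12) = (l - 8)/(l - 4)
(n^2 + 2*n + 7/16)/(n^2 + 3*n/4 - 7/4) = (n + 1/4)/(n - 1)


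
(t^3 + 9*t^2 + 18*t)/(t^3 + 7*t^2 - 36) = t/(t - 2)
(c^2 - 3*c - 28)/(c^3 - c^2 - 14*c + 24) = (c - 7)/(c^2 - 5*c + 6)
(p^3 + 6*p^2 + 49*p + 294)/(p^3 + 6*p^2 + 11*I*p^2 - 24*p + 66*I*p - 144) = (p^2 + 49)/(p^2 + 11*I*p - 24)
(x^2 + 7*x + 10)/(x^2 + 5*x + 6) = (x + 5)/(x + 3)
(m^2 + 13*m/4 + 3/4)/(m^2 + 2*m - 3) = (m + 1/4)/(m - 1)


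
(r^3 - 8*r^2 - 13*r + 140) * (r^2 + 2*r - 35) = r^5 - 6*r^4 - 64*r^3 + 394*r^2 + 735*r - 4900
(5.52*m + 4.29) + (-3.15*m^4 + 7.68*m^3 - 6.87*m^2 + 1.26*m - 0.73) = -3.15*m^4 + 7.68*m^3 - 6.87*m^2 + 6.78*m + 3.56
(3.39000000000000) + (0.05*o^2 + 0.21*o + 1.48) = 0.05*o^2 + 0.21*o + 4.87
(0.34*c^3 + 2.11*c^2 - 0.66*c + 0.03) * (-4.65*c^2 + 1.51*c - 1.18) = -1.581*c^5 - 9.2981*c^4 + 5.8539*c^3 - 3.6259*c^2 + 0.8241*c - 0.0354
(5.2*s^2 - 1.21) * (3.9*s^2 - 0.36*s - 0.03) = 20.28*s^4 - 1.872*s^3 - 4.875*s^2 + 0.4356*s + 0.0363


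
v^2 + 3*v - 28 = (v - 4)*(v + 7)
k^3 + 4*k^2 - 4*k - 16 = (k - 2)*(k + 2)*(k + 4)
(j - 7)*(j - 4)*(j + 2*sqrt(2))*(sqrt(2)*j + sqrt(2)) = sqrt(2)*j^4 - 10*sqrt(2)*j^3 + 4*j^3 - 40*j^2 + 17*sqrt(2)*j^2 + 28*sqrt(2)*j + 68*j + 112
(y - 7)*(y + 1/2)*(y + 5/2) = y^3 - 4*y^2 - 79*y/4 - 35/4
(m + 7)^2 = m^2 + 14*m + 49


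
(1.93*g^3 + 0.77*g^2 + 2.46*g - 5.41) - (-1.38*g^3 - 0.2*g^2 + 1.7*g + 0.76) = 3.31*g^3 + 0.97*g^2 + 0.76*g - 6.17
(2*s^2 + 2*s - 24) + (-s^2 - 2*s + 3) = s^2 - 21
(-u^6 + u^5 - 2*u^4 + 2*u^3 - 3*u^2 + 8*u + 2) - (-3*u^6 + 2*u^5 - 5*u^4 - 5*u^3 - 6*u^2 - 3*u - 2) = 2*u^6 - u^5 + 3*u^4 + 7*u^3 + 3*u^2 + 11*u + 4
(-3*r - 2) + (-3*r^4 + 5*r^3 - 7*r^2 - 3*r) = -3*r^4 + 5*r^3 - 7*r^2 - 6*r - 2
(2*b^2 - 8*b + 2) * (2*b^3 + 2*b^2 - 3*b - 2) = 4*b^5 - 12*b^4 - 18*b^3 + 24*b^2 + 10*b - 4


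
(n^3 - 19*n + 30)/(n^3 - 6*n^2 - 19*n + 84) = (n^2 + 3*n - 10)/(n^2 - 3*n - 28)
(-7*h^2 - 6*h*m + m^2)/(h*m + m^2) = (-7*h + m)/m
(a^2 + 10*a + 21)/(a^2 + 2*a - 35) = (a + 3)/(a - 5)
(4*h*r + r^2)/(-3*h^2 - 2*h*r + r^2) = r*(4*h + r)/(-3*h^2 - 2*h*r + r^2)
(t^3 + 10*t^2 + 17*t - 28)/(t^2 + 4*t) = t + 6 - 7/t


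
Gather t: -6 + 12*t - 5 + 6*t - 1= 18*t - 12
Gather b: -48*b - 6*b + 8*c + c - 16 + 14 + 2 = -54*b + 9*c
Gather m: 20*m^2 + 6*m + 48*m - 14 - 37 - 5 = 20*m^2 + 54*m - 56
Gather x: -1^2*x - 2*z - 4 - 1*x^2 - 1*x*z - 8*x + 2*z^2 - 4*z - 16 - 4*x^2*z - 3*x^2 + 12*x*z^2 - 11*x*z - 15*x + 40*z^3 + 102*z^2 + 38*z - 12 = x^2*(-4*z - 4) + x*(12*z^2 - 12*z - 24) + 40*z^3 + 104*z^2 + 32*z - 32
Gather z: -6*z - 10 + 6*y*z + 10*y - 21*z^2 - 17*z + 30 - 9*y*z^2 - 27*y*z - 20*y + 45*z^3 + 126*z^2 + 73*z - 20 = -10*y + 45*z^3 + z^2*(105 - 9*y) + z*(50 - 21*y)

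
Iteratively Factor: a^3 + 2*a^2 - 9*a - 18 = (a + 2)*(a^2 - 9) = (a + 2)*(a + 3)*(a - 3)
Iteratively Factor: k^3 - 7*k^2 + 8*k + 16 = (k - 4)*(k^2 - 3*k - 4) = (k - 4)^2*(k + 1)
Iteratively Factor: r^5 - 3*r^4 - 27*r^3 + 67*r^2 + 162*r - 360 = (r + 3)*(r^4 - 6*r^3 - 9*r^2 + 94*r - 120) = (r + 3)*(r + 4)*(r^3 - 10*r^2 + 31*r - 30) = (r - 5)*(r + 3)*(r + 4)*(r^2 - 5*r + 6) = (r - 5)*(r - 2)*(r + 3)*(r + 4)*(r - 3)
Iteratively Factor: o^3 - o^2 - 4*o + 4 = (o + 2)*(o^2 - 3*o + 2) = (o - 2)*(o + 2)*(o - 1)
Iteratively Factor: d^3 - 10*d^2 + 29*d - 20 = (d - 5)*(d^2 - 5*d + 4) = (d - 5)*(d - 4)*(d - 1)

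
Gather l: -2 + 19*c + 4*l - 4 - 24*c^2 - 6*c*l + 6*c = -24*c^2 + 25*c + l*(4 - 6*c) - 6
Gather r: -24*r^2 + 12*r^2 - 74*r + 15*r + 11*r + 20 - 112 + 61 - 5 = -12*r^2 - 48*r - 36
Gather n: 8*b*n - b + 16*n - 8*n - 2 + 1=-b + n*(8*b + 8) - 1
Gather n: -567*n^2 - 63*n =-567*n^2 - 63*n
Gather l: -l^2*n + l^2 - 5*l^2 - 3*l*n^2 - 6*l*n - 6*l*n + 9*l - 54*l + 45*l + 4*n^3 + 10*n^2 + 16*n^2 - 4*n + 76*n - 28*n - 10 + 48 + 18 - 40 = l^2*(-n - 4) + l*(-3*n^2 - 12*n) + 4*n^3 + 26*n^2 + 44*n + 16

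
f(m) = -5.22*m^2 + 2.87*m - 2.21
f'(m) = 2.87 - 10.44*m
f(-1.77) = -23.64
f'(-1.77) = 21.35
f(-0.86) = -8.54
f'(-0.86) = 11.85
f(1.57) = -10.57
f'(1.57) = -13.52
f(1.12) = -5.54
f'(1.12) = -8.82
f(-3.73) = -85.54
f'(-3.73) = 41.81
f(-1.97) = -28.12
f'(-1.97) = 23.44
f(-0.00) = -2.21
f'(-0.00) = 2.87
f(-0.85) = -8.42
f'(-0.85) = 11.74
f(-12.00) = -788.33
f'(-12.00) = 128.15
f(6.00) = -172.91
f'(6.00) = -59.77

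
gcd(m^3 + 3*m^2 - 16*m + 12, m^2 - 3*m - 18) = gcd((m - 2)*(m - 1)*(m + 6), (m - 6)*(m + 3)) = 1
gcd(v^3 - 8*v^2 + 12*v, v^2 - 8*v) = v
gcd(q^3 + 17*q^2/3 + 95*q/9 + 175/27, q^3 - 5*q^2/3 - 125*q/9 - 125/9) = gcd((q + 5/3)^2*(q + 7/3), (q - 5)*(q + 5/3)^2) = q^2 + 10*q/3 + 25/9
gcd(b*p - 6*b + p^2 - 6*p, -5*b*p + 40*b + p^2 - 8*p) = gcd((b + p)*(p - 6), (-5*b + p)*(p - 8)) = 1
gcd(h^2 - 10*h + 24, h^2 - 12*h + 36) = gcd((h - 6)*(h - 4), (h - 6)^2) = h - 6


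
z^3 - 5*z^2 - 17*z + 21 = (z - 7)*(z - 1)*(z + 3)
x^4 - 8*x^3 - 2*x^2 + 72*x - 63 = (x - 7)*(x - 3)*(x - 1)*(x + 3)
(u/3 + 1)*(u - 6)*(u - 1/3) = u^3/3 - 10*u^2/9 - 17*u/3 + 2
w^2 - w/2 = w*(w - 1/2)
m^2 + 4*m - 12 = (m - 2)*(m + 6)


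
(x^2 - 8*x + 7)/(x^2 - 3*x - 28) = (x - 1)/(x + 4)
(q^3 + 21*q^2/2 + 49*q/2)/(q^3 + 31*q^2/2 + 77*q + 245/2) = q/(q + 5)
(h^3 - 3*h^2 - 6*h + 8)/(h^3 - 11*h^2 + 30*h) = (h^3 - 3*h^2 - 6*h + 8)/(h*(h^2 - 11*h + 30))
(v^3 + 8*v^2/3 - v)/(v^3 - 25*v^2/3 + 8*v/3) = (v + 3)/(v - 8)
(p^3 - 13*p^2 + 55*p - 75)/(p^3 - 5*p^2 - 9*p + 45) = (p - 5)/(p + 3)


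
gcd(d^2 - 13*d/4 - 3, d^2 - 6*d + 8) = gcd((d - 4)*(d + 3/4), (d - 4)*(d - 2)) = d - 4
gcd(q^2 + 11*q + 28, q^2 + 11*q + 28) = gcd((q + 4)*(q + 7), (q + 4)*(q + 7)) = q^2 + 11*q + 28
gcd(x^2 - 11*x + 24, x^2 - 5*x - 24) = x - 8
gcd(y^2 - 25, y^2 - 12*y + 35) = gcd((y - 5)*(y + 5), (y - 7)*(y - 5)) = y - 5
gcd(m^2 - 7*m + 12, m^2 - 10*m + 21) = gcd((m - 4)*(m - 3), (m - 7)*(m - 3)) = m - 3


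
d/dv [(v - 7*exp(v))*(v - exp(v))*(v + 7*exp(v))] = -v^2*exp(v) + 3*v^2 - 98*v*exp(2*v) - 2*v*exp(v) + 147*exp(3*v) - 49*exp(2*v)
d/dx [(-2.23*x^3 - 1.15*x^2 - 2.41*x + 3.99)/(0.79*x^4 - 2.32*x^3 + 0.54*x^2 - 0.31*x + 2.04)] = (1.7617*x^6 + 1.817*x^5 + 1.8395*x^4 - 22.4082*x^3 + 15.7807*x^2 - 9.0012*x - 3.6795)/(0.6241*x^8 - 3.6656*x^7 + 6.2356*x^6 - 2.9954*x^5 + 4.9532*x^4 - 9.8004*x^3 + 2.2993*x^2 - 1.2648*x + 4.1616)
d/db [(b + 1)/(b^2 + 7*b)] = (b*(b + 7) - (b + 1)*(2*b + 7))/(b^2*(b + 7)^2)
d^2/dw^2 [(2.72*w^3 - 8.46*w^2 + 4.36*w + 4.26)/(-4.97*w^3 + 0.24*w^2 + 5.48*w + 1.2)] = (-4.54747350886464e-13*w^7 + 411.450396000001*w^6 - 1090.660536*w^5 - 43.6922640000003*w^4 + 365.628864*w^3 + 260.694*w^2 - 202.023072*w - 171.697728)/(122.763473*w^9 - 17.784648*w^8 - 405.22398*w^7 - 49.7178*w^6 + 455.39448*w^5 + 174.267072*w^4 - 152.565632*w^3 - 109.14624*w^2 - 23.6736*w - 1.728)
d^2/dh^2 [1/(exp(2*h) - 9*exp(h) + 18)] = ((9 - 4*exp(h))*(exp(2*h) - 9*exp(h) + 18) + 2*(2*exp(h) - 9)^2*exp(h))*exp(h)/(exp(2*h) - 9*exp(h) + 18)^3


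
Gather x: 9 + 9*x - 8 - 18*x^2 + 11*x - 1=-18*x^2 + 20*x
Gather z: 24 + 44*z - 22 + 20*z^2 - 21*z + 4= 20*z^2 + 23*z + 6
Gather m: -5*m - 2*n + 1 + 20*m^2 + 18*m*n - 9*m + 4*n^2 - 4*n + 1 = 20*m^2 + m*(18*n - 14) + 4*n^2 - 6*n + 2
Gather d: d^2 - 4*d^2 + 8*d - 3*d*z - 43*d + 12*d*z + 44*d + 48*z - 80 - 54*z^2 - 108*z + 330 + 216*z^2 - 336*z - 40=-3*d^2 + d*(9*z + 9) + 162*z^2 - 396*z + 210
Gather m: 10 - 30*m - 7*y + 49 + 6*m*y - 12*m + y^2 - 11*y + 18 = m*(6*y - 42) + y^2 - 18*y + 77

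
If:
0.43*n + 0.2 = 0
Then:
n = -0.47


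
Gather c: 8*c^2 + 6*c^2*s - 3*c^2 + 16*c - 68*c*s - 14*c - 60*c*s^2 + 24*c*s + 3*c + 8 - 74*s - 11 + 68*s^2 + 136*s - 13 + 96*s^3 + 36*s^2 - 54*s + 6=c^2*(6*s + 5) + c*(-60*s^2 - 44*s + 5) + 96*s^3 + 104*s^2 + 8*s - 10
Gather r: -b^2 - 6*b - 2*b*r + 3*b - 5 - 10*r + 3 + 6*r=-b^2 - 3*b + r*(-2*b - 4) - 2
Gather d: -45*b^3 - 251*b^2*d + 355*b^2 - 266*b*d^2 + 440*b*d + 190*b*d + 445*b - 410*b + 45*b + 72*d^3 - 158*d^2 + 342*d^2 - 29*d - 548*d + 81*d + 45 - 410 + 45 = -45*b^3 + 355*b^2 + 80*b + 72*d^3 + d^2*(184 - 266*b) + d*(-251*b^2 + 630*b - 496) - 320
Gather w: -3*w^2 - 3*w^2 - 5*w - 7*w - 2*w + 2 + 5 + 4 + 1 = -6*w^2 - 14*w + 12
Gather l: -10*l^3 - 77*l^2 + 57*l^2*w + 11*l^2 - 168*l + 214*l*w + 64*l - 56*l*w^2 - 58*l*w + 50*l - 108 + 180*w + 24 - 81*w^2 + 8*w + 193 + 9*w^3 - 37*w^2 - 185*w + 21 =-10*l^3 + l^2*(57*w - 66) + l*(-56*w^2 + 156*w - 54) + 9*w^3 - 118*w^2 + 3*w + 130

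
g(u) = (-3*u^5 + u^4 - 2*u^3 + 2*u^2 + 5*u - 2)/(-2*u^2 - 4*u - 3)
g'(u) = (4*u + 4)*(-3*u^5 + u^4 - 2*u^3 + 2*u^2 + 5*u - 2)/(-2*u^2 - 4*u - 3)^2 + (-15*u^4 + 4*u^3 - 6*u^2 + 4*u + 5)/(-2*u^2 - 4*u - 3) = (18*u^6 + 44*u^5 + 37*u^4 + 4*u^3 + 20*u^2 - 20*u - 23)/(4*u^4 + 16*u^3 + 28*u^2 + 24*u + 9)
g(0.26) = 0.14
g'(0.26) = -1.52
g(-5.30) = -359.67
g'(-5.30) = 169.29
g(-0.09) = 0.92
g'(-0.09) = -2.98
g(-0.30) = 1.64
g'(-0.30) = -3.85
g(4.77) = 104.17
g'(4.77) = 74.57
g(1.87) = 3.15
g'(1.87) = 7.41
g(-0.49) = 2.36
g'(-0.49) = -3.34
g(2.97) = 19.60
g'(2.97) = 24.20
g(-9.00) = -1436.29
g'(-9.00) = 433.23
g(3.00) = 20.33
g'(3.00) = 24.81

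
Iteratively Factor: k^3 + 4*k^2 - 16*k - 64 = (k - 4)*(k^2 + 8*k + 16) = (k - 4)*(k + 4)*(k + 4)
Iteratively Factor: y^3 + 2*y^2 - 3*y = (y)*(y^2 + 2*y - 3) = y*(y - 1)*(y + 3)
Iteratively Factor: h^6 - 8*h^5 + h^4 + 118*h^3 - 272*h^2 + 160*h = (h - 2)*(h^5 - 6*h^4 - 11*h^3 + 96*h^2 - 80*h) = (h - 2)*(h - 1)*(h^4 - 5*h^3 - 16*h^2 + 80*h) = (h - 2)*(h - 1)*(h + 4)*(h^3 - 9*h^2 + 20*h) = h*(h - 2)*(h - 1)*(h + 4)*(h^2 - 9*h + 20) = h*(h - 5)*(h - 2)*(h - 1)*(h + 4)*(h - 4)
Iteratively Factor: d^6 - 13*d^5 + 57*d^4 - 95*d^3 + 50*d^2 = (d - 1)*(d^5 - 12*d^4 + 45*d^3 - 50*d^2) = (d - 5)*(d - 1)*(d^4 - 7*d^3 + 10*d^2) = d*(d - 5)*(d - 1)*(d^3 - 7*d^2 + 10*d) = d*(d - 5)*(d - 2)*(d - 1)*(d^2 - 5*d) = d*(d - 5)^2*(d - 2)*(d - 1)*(d)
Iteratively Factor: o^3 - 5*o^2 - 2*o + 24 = (o + 2)*(o^2 - 7*o + 12) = (o - 4)*(o + 2)*(o - 3)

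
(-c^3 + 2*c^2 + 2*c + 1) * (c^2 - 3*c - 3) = -c^5 + 5*c^4 - c^3 - 11*c^2 - 9*c - 3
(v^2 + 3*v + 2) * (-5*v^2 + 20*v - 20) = -5*v^4 + 5*v^3 + 30*v^2 - 20*v - 40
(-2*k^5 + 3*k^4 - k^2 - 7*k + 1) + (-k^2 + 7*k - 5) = -2*k^5 + 3*k^4 - 2*k^2 - 4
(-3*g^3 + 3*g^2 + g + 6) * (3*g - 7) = -9*g^4 + 30*g^3 - 18*g^2 + 11*g - 42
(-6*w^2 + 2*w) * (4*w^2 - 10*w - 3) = -24*w^4 + 68*w^3 - 2*w^2 - 6*w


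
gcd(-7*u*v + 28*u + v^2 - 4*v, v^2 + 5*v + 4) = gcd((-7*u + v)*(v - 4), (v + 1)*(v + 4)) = 1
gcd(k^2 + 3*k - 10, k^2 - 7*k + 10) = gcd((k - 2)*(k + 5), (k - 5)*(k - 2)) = k - 2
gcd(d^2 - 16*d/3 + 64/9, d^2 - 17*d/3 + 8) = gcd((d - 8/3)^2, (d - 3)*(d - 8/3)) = d - 8/3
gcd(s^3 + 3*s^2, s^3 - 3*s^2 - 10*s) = s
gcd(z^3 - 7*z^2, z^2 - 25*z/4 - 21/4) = z - 7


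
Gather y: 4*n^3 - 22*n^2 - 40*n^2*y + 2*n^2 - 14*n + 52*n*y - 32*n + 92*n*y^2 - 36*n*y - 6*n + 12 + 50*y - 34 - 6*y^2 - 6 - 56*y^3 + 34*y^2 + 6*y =4*n^3 - 20*n^2 - 52*n - 56*y^3 + y^2*(92*n + 28) + y*(-40*n^2 + 16*n + 56) - 28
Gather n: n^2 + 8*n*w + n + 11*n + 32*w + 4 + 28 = n^2 + n*(8*w + 12) + 32*w + 32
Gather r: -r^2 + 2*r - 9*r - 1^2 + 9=-r^2 - 7*r + 8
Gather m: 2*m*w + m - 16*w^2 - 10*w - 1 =m*(2*w + 1) - 16*w^2 - 10*w - 1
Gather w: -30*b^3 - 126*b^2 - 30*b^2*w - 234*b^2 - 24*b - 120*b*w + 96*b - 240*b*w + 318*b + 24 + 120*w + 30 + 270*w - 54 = -30*b^3 - 360*b^2 + 390*b + w*(-30*b^2 - 360*b + 390)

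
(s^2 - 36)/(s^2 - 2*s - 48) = (s - 6)/(s - 8)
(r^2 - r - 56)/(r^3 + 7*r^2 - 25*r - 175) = (r - 8)/(r^2 - 25)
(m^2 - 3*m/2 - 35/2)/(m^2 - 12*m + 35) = (m + 7/2)/(m - 7)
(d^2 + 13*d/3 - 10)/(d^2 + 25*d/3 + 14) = (3*d - 5)/(3*d + 7)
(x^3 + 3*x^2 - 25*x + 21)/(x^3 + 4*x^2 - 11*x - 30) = (x^2 + 6*x - 7)/(x^2 + 7*x + 10)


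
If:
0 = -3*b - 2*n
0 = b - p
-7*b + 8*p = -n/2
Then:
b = 0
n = 0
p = 0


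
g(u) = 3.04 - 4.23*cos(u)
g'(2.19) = 3.44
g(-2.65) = 6.77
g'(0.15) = 0.63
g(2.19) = 5.50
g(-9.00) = 6.89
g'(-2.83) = -1.30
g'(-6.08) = 0.85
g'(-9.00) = -1.74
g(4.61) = 3.47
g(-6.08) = -1.10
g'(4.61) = -4.21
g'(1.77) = 4.15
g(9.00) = 6.89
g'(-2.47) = -2.63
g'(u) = 4.23*sin(u)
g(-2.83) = 7.07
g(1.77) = 3.88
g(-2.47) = 6.35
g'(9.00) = 1.74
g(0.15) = -1.14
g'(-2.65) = -2.00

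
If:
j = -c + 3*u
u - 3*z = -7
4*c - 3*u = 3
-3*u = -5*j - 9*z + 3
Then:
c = -1/5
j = -18/5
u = -19/15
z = 86/45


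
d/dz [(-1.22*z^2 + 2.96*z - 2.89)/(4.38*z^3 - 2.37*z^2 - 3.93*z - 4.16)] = (5.3436*z^4 - 25.9296*z^3 + 49.7844*z^2 - 3.5482*z - 23.6713)/(19.1844*z^6 - 20.7612*z^5 - 28.8099*z^4 - 17.8134*z^3 + 35.1633*z^2 + 32.6976*z + 17.3056)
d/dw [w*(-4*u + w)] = -4*u + 2*w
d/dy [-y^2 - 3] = -2*y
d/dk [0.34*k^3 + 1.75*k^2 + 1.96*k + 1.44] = 1.02*k^2 + 3.5*k + 1.96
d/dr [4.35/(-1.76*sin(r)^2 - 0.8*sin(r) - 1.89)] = (15.312*sin(r) + 3.48)*cos(r)/(1.76*sin(r)^2 + 0.8*sin(r) + 1.89)^2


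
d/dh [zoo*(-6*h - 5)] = zoo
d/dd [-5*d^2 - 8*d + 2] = -10*d - 8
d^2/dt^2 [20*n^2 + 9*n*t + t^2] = 2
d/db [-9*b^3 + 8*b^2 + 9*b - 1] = -27*b^2 + 16*b + 9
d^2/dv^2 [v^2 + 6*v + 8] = 2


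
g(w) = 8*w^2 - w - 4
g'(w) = 16*w - 1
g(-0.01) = -3.99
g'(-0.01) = -1.16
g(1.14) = 5.26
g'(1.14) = 17.24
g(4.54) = 156.35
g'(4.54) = 71.64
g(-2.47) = 47.28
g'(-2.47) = -40.52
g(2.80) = 55.92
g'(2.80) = 43.80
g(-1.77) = 22.83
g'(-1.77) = -29.32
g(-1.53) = 16.26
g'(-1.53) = -25.48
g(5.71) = 251.12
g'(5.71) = 90.36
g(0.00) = -4.00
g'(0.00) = -1.00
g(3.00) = 65.00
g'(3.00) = 47.00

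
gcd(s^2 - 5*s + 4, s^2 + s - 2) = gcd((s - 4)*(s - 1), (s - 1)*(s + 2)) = s - 1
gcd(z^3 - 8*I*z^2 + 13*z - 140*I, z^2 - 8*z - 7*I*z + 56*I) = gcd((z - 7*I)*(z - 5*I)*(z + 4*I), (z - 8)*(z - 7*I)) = z - 7*I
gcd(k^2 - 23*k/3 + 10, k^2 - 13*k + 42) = k - 6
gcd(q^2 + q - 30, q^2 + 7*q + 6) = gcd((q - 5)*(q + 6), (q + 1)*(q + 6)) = q + 6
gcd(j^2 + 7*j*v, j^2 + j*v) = j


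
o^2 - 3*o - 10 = (o - 5)*(o + 2)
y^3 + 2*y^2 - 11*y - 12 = (y - 3)*(y + 1)*(y + 4)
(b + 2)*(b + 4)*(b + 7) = b^3 + 13*b^2 + 50*b + 56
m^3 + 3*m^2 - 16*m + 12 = (m - 2)*(m - 1)*(m + 6)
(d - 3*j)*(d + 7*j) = d^2 + 4*d*j - 21*j^2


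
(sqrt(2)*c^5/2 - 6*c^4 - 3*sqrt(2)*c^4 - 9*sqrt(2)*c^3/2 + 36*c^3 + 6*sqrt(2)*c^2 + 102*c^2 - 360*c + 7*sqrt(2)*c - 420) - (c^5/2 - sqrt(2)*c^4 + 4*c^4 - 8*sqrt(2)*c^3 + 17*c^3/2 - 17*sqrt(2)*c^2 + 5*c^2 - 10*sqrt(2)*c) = -c^5/2 + sqrt(2)*c^5/2 - 10*c^4 - 2*sqrt(2)*c^4 + 7*sqrt(2)*c^3/2 + 55*c^3/2 + 23*sqrt(2)*c^2 + 97*c^2 - 360*c + 17*sqrt(2)*c - 420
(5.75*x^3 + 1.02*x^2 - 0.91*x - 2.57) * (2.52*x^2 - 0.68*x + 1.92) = 14.49*x^5 - 1.3396*x^4 + 8.0532*x^3 - 3.8992*x^2 + 0.000399999999999956*x - 4.9344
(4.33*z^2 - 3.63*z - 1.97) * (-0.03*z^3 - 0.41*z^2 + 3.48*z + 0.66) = -0.1299*z^5 - 1.6664*z^4 + 16.6158*z^3 - 8.9669*z^2 - 9.2514*z - 1.3002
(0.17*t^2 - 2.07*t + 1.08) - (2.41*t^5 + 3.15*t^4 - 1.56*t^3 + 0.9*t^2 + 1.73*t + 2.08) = -2.41*t^5 - 3.15*t^4 + 1.56*t^3 - 0.73*t^2 - 3.8*t - 1.0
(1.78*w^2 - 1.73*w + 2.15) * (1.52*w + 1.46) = 2.7056*w^3 - 0.0308000000000002*w^2 + 0.7422*w + 3.139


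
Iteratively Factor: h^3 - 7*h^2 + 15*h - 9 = (h - 1)*(h^2 - 6*h + 9) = (h - 3)*(h - 1)*(h - 3)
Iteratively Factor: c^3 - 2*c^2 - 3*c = (c - 3)*(c^2 + c) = c*(c - 3)*(c + 1)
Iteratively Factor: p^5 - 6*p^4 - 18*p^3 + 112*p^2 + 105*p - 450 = (p - 5)*(p^4 - p^3 - 23*p^2 - 3*p + 90) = (p - 5)^2*(p^3 + 4*p^2 - 3*p - 18) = (p - 5)^2*(p + 3)*(p^2 + p - 6) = (p - 5)^2*(p + 3)^2*(p - 2)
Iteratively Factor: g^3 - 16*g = (g + 4)*(g^2 - 4*g) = g*(g + 4)*(g - 4)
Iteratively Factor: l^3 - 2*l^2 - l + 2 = (l - 2)*(l^2 - 1) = (l - 2)*(l - 1)*(l + 1)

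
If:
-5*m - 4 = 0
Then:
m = -4/5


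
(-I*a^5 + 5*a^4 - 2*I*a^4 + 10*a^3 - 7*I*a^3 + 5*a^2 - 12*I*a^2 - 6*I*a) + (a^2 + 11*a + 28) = -I*a^5 + 5*a^4 - 2*I*a^4 + 10*a^3 - 7*I*a^3 + 6*a^2 - 12*I*a^2 + 11*a - 6*I*a + 28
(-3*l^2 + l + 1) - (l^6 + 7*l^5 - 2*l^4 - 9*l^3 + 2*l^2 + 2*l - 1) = -l^6 - 7*l^5 + 2*l^4 + 9*l^3 - 5*l^2 - l + 2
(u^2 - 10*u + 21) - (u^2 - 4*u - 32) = 53 - 6*u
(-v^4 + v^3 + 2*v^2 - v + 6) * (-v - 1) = v^5 - 3*v^3 - v^2 - 5*v - 6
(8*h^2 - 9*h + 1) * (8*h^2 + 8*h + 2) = 64*h^4 - 8*h^3 - 48*h^2 - 10*h + 2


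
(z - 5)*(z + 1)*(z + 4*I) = z^3 - 4*z^2 + 4*I*z^2 - 5*z - 16*I*z - 20*I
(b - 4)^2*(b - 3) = b^3 - 11*b^2 + 40*b - 48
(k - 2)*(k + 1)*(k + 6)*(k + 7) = k^4 + 12*k^3 + 27*k^2 - 68*k - 84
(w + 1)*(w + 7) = w^2 + 8*w + 7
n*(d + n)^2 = d^2*n + 2*d*n^2 + n^3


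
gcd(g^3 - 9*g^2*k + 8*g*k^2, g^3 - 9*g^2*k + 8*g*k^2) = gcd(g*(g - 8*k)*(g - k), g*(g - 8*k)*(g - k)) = g^3 - 9*g^2*k + 8*g*k^2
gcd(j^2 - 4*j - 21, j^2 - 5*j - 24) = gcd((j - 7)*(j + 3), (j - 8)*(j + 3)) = j + 3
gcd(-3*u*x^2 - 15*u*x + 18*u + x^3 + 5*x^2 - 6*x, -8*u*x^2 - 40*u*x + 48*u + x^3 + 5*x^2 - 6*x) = x^2 + 5*x - 6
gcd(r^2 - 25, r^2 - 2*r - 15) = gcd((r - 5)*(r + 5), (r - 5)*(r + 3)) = r - 5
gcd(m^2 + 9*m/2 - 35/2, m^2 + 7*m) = m + 7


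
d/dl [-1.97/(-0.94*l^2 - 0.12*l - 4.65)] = (-3.7036*l - 0.2364)/(0.94*l^2 + 0.12*l + 4.65)^2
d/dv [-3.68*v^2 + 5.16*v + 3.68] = 5.16 - 7.36*v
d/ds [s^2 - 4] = 2*s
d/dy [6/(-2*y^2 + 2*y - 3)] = 12*(2*y - 1)/(2*y^2 - 2*y + 3)^2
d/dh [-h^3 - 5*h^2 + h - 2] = -3*h^2 - 10*h + 1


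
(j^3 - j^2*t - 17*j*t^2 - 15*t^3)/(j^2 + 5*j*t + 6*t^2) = (j^2 - 4*j*t - 5*t^2)/(j + 2*t)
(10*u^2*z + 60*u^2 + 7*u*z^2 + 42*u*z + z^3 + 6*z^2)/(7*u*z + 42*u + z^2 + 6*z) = (10*u^2 + 7*u*z + z^2)/(7*u + z)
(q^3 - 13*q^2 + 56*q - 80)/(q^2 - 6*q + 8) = (q^2 - 9*q + 20)/(q - 2)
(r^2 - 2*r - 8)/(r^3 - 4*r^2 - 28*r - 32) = (r - 4)/(r^2 - 6*r - 16)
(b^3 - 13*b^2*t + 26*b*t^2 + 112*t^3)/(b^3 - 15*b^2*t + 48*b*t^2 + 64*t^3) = (-b^2 + 5*b*t + 14*t^2)/(-b^2 + 7*b*t + 8*t^2)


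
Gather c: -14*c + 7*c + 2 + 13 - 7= 8 - 7*c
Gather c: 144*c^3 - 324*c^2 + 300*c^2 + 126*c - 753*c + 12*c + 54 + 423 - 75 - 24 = 144*c^3 - 24*c^2 - 615*c + 378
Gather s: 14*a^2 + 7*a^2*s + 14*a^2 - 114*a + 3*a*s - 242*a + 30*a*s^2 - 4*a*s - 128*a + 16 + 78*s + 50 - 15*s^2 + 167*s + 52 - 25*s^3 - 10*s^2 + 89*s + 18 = 28*a^2 - 484*a - 25*s^3 + s^2*(30*a - 25) + s*(7*a^2 - a + 334) + 136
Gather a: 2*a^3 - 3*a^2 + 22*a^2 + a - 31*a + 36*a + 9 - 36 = 2*a^3 + 19*a^2 + 6*a - 27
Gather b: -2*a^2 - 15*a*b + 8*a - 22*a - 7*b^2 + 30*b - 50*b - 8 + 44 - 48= -2*a^2 - 14*a - 7*b^2 + b*(-15*a - 20) - 12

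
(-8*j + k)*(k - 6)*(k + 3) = -8*j*k^2 + 24*j*k + 144*j + k^3 - 3*k^2 - 18*k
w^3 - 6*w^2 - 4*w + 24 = (w - 6)*(w - 2)*(w + 2)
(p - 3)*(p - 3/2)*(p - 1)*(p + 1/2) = p^4 - 5*p^3 + 25*p^2/4 - 9/4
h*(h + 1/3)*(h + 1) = h^3 + 4*h^2/3 + h/3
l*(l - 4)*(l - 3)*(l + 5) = l^4 - 2*l^3 - 23*l^2 + 60*l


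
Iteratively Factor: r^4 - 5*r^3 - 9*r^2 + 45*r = (r)*(r^3 - 5*r^2 - 9*r + 45) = r*(r + 3)*(r^2 - 8*r + 15) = r*(r - 5)*(r + 3)*(r - 3)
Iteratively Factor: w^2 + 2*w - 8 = (w + 4)*(w - 2)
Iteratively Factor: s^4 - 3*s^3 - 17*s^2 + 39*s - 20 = (s - 1)*(s^3 - 2*s^2 - 19*s + 20) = (s - 1)*(s + 4)*(s^2 - 6*s + 5) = (s - 1)^2*(s + 4)*(s - 5)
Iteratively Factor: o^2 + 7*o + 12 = (o + 4)*(o + 3)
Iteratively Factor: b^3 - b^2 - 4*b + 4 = (b + 2)*(b^2 - 3*b + 2) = (b - 1)*(b + 2)*(b - 2)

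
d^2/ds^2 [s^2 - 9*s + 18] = 2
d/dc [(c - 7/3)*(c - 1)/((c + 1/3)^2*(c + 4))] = 3*(-9*c^3 + 63*c^2 + 81*c - 215)/(27*c^5 + 243*c^4 + 657*c^3 + 505*c^2 + 152*c + 16)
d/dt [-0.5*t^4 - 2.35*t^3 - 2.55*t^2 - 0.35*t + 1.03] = -2.0*t^3 - 7.05*t^2 - 5.1*t - 0.35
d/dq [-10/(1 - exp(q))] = -5/(2*sinh(q/2)^2)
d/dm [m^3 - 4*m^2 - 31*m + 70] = 3*m^2 - 8*m - 31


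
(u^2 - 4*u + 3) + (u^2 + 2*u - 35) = 2*u^2 - 2*u - 32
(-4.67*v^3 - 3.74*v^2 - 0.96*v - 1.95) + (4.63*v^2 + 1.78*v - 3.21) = -4.67*v^3 + 0.89*v^2 + 0.82*v - 5.16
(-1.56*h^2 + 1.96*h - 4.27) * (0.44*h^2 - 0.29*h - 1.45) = -0.6864*h^4 + 1.3148*h^3 - 0.1852*h^2 - 1.6037*h + 6.1915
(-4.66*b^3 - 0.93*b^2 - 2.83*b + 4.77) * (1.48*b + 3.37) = -6.8968*b^4 - 17.0806*b^3 - 7.3225*b^2 - 2.4775*b + 16.0749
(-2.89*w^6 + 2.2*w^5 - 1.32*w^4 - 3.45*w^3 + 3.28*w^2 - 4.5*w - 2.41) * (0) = 0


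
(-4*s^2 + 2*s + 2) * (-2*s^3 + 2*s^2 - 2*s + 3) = 8*s^5 - 12*s^4 + 8*s^3 - 12*s^2 + 2*s + 6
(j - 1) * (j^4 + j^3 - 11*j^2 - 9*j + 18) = j^5 - 12*j^3 + 2*j^2 + 27*j - 18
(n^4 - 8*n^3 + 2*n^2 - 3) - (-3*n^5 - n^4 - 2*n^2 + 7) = 3*n^5 + 2*n^4 - 8*n^3 + 4*n^2 - 10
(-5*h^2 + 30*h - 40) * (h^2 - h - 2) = -5*h^4 + 35*h^3 - 60*h^2 - 20*h + 80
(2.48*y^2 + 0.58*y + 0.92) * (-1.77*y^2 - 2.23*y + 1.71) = -4.3896*y^4 - 6.557*y^3 + 1.319*y^2 - 1.0598*y + 1.5732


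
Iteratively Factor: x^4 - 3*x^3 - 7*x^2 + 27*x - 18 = (x - 1)*(x^3 - 2*x^2 - 9*x + 18) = (x - 1)*(x + 3)*(x^2 - 5*x + 6) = (x - 2)*(x - 1)*(x + 3)*(x - 3)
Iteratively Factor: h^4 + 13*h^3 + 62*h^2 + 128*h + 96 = (h + 4)*(h^3 + 9*h^2 + 26*h + 24) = (h + 3)*(h + 4)*(h^2 + 6*h + 8) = (h + 3)*(h + 4)^2*(h + 2)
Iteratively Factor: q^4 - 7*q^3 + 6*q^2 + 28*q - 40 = (q + 2)*(q^3 - 9*q^2 + 24*q - 20) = (q - 2)*(q + 2)*(q^2 - 7*q + 10) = (q - 2)^2*(q + 2)*(q - 5)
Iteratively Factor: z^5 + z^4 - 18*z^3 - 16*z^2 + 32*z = (z)*(z^4 + z^3 - 18*z^2 - 16*z + 32) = z*(z - 1)*(z^3 + 2*z^2 - 16*z - 32) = z*(z - 4)*(z - 1)*(z^2 + 6*z + 8) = z*(z - 4)*(z - 1)*(z + 2)*(z + 4)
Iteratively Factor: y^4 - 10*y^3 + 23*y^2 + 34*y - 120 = (y + 2)*(y^3 - 12*y^2 + 47*y - 60) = (y - 3)*(y + 2)*(y^2 - 9*y + 20) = (y - 4)*(y - 3)*(y + 2)*(y - 5)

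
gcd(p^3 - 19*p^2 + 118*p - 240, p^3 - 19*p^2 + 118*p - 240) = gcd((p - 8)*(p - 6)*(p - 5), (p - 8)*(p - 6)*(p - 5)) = p^3 - 19*p^2 + 118*p - 240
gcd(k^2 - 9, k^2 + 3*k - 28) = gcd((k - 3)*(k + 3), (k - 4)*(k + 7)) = 1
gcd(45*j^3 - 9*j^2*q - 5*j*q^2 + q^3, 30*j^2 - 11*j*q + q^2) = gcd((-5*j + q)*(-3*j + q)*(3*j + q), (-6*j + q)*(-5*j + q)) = -5*j + q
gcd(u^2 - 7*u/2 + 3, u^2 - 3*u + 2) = u - 2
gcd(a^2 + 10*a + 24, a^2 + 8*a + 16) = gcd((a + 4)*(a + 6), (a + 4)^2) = a + 4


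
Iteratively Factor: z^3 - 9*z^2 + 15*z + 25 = (z - 5)*(z^2 - 4*z - 5) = (z - 5)*(z + 1)*(z - 5)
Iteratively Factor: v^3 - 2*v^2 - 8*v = (v - 4)*(v^2 + 2*v) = (v - 4)*(v + 2)*(v)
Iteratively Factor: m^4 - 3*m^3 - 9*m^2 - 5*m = (m - 5)*(m^3 + 2*m^2 + m) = m*(m - 5)*(m^2 + 2*m + 1) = m*(m - 5)*(m + 1)*(m + 1)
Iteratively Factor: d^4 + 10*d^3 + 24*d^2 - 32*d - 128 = (d + 4)*(d^3 + 6*d^2 - 32) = (d + 4)^2*(d^2 + 2*d - 8) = (d - 2)*(d + 4)^2*(d + 4)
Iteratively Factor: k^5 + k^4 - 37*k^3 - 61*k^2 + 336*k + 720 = (k + 4)*(k^4 - 3*k^3 - 25*k^2 + 39*k + 180) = (k + 3)*(k + 4)*(k^3 - 6*k^2 - 7*k + 60) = (k - 4)*(k + 3)*(k + 4)*(k^2 - 2*k - 15) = (k - 4)*(k + 3)^2*(k + 4)*(k - 5)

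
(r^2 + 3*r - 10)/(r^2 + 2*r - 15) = (r - 2)/(r - 3)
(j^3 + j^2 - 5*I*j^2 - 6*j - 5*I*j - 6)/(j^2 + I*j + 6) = (j^2 + j*(1 - 3*I) - 3*I)/(j + 3*I)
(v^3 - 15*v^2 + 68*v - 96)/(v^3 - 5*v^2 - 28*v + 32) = (v^2 - 7*v + 12)/(v^2 + 3*v - 4)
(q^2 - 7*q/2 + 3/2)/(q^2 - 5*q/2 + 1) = (q - 3)/(q - 2)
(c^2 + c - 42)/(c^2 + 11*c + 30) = (c^2 + c - 42)/(c^2 + 11*c + 30)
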